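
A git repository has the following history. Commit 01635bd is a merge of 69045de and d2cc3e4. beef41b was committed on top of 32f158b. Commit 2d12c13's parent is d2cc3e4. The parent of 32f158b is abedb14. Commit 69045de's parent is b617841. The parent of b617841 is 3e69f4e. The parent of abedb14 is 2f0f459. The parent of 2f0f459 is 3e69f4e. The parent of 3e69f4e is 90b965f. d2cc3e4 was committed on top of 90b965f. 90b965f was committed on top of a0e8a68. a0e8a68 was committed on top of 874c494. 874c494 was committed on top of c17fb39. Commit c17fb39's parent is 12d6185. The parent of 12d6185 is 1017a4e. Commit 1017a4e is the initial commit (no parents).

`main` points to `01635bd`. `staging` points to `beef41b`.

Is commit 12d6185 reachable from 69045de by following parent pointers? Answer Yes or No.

Ancestors of 69045de (commits reachable by following parents): {1017a4e, 12d6185, 3e69f4e, 69045de, 874c494, 90b965f, a0e8a68, b617841, c17fb39}.
12d6185 is in that set, so it is an ancestor of 69045de.

Yes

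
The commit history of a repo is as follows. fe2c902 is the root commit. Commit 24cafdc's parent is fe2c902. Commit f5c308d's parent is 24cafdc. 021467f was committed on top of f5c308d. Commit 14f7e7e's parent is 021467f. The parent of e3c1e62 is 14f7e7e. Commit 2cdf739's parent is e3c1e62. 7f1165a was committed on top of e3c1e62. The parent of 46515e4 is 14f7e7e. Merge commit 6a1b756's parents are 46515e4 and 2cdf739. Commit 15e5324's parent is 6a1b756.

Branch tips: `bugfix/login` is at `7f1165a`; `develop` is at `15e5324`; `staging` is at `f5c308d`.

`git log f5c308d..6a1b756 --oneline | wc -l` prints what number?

Reachable from 6a1b756: {021467f, 14f7e7e, 24cafdc, 2cdf739, 46515e4, 6a1b756, e3c1e62, f5c308d, fe2c902}.
Reachable from f5c308d: {24cafdc, f5c308d, fe2c902}.
In 6a1b756's history but not f5c308d's: {021467f, 14f7e7e, 2cdf739, 46515e4, 6a1b756, e3c1e62} — 6 commits.

6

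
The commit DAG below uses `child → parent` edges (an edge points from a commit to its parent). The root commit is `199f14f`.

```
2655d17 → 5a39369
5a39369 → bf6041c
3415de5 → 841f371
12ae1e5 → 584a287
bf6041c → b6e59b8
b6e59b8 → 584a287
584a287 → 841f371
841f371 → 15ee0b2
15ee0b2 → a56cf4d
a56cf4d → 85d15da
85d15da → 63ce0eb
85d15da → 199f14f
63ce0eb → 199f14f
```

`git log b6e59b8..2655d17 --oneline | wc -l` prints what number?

Reachable from 2655d17: {15ee0b2, 199f14f, 2655d17, 584a287, 5a39369, 63ce0eb, 841f371, 85d15da, a56cf4d, b6e59b8, bf6041c}.
Reachable from b6e59b8: {15ee0b2, 199f14f, 584a287, 63ce0eb, 841f371, 85d15da, a56cf4d, b6e59b8}.
In 2655d17's history but not b6e59b8's: {2655d17, 5a39369, bf6041c} — 3 commits.

3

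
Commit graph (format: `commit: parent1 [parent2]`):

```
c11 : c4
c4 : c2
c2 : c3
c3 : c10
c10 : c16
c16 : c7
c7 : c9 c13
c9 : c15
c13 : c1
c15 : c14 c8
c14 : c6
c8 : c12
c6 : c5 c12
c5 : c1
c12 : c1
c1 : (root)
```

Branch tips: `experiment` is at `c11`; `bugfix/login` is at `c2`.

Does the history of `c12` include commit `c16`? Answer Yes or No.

Ancestors of c12: {c1, c12}.
c16 is not in that set, so it is not an ancestor of c12.

No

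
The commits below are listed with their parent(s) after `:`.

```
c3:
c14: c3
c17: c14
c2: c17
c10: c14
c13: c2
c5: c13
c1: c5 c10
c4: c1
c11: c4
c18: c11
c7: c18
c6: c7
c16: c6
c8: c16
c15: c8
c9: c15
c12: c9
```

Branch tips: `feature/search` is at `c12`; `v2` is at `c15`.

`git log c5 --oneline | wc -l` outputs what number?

6

Walking parent pointers from c5: reachable set = {c13, c14, c17, c2, c3, c5}.
That is 6 commits.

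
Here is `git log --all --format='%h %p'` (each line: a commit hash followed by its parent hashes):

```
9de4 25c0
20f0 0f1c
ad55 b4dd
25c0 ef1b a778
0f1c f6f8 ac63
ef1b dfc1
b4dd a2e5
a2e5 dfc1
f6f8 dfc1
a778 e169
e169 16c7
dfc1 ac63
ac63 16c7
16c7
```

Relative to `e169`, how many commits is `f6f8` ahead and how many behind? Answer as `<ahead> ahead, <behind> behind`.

3 ahead, 1 behind

Reachable from f6f8: {16c7, ac63, dfc1, f6f8}.
Reachable from e169: {16c7, e169}.
Only in f6f8's history (ahead): {ac63, dfc1, f6f8} — 3.
Only in e169's history (behind): {e169} — 1.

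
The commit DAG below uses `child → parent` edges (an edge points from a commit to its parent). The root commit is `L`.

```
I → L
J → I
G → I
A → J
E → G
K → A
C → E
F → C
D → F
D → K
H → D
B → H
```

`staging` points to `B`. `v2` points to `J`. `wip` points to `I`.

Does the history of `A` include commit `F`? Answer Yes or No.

Ancestors of A: {A, I, J, L}.
F is not in that set, so it is not an ancestor of A.

No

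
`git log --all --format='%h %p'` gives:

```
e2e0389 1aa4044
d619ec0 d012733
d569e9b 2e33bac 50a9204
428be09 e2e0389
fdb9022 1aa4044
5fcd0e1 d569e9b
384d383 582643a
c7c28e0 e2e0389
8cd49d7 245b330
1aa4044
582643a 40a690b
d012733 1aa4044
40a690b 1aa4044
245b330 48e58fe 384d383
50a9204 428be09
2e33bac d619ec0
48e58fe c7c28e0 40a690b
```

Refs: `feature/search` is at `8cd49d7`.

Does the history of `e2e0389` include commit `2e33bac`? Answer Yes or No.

Ancestors of e2e0389: {1aa4044, e2e0389}.
2e33bac is not in that set, so it is not an ancestor of e2e0389.

No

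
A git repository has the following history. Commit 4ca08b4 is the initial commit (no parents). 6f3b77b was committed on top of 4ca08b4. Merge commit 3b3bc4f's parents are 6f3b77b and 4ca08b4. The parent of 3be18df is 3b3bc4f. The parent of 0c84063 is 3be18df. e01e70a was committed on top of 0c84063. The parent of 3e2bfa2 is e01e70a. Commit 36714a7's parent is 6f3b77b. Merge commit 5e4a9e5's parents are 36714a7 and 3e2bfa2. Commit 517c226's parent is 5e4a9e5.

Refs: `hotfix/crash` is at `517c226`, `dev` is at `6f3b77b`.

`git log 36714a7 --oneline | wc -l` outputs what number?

Walking parent pointers from 36714a7: reachable set = {36714a7, 4ca08b4, 6f3b77b}.
That is 3 commits.

3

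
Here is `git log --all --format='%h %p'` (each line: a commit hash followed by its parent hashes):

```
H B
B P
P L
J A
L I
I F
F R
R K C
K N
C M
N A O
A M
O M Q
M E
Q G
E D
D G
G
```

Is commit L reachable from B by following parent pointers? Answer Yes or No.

Yes

Ancestors of B (commits reachable by following parents): {A, B, C, D, E, F, G, I, K, L, M, N, O, P, Q, R}.
L is in that set, so it is an ancestor of B.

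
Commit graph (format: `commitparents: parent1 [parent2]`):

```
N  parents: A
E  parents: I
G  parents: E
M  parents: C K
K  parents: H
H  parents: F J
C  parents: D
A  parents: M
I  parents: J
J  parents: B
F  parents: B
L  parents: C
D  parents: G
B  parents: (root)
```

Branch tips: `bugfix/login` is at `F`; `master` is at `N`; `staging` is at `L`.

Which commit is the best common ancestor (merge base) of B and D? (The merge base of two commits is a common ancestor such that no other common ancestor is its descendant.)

B

Ancestors of B: {B}.
Ancestors of D: {B, D, E, G, I, J}.
Common ancestors: {B}.
The only common ancestor is B, so it is the merge base.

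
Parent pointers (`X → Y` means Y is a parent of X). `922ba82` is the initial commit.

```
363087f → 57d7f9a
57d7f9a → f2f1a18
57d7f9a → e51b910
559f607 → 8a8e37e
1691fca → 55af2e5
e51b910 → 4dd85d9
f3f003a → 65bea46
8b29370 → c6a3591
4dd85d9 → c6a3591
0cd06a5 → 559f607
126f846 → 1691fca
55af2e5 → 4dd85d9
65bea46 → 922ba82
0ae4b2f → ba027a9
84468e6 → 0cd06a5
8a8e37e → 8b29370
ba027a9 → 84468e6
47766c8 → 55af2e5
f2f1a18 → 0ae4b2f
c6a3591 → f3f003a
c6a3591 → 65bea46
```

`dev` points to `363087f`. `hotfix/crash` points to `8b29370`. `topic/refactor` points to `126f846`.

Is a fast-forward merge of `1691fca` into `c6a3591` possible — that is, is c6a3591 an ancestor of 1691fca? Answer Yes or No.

Yes

A fast-forward from c6a3591 to 1691fca is possible iff c6a3591 is an ancestor of 1691fca.
Ancestors of 1691fca: {1691fca, 4dd85d9, 55af2e5, 65bea46, 922ba82, c6a3591, f3f003a}.
c6a3591 is among them, so fast-forward is possible.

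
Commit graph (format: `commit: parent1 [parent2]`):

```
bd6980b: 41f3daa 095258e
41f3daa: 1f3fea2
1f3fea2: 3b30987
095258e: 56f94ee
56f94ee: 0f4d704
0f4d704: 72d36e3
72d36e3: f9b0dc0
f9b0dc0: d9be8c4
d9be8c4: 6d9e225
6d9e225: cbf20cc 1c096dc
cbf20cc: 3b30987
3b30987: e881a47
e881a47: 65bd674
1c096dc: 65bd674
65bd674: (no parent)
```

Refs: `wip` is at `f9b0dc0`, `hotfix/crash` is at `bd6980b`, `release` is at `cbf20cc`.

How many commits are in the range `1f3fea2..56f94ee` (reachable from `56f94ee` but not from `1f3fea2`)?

8

Reachable from 56f94ee: {0f4d704, 1c096dc, 3b30987, 56f94ee, 65bd674, 6d9e225, 72d36e3, cbf20cc, d9be8c4, e881a47, f9b0dc0}.
Reachable from 1f3fea2: {1f3fea2, 3b30987, 65bd674, e881a47}.
In 56f94ee's history but not 1f3fea2's: {0f4d704, 1c096dc, 56f94ee, 6d9e225, 72d36e3, cbf20cc, d9be8c4, f9b0dc0} — 8 commits.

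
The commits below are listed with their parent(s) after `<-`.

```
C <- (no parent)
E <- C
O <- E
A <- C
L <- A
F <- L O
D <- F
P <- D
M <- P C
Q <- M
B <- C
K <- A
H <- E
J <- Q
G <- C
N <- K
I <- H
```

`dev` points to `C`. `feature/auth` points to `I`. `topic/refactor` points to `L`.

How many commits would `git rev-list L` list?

Walking parent pointers from L: reachable set = {A, C, L}.
That is 3 commits.

3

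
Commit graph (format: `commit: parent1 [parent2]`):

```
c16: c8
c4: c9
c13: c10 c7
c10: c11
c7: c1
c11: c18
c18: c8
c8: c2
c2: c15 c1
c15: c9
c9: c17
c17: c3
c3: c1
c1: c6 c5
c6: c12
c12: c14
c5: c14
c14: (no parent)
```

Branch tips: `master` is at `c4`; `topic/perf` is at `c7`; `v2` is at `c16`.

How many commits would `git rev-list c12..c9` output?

Reachable from c9: {c1, c12, c14, c17, c3, c5, c6, c9}.
Reachable from c12: {c12, c14}.
In c9's history but not c12's: {c1, c17, c3, c5, c6, c9} — 6 commits.

6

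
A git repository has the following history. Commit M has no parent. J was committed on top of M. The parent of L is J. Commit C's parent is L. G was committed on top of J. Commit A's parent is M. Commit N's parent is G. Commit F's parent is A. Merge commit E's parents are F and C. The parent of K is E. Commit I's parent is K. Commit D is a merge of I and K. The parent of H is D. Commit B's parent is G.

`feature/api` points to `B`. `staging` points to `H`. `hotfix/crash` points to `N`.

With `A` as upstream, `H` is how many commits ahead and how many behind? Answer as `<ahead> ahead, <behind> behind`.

9 ahead, 0 behind

Reachable from H: {A, C, D, E, F, H, I, J, K, L, M}.
Reachable from A: {A, M}.
Only in H's history (ahead): {C, D, E, F, H, I, J, K, L} — 9.
Only in A's history (behind): {} — 0.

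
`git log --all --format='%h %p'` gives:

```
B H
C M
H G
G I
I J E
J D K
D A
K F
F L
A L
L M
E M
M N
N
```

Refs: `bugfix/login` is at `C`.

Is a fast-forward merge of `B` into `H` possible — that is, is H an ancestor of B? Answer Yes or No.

A fast-forward from H to B is possible iff H is an ancestor of B.
Ancestors of B: {A, B, D, E, F, G, H, I, J, K, L, M, N}.
H is among them, so fast-forward is possible.

Yes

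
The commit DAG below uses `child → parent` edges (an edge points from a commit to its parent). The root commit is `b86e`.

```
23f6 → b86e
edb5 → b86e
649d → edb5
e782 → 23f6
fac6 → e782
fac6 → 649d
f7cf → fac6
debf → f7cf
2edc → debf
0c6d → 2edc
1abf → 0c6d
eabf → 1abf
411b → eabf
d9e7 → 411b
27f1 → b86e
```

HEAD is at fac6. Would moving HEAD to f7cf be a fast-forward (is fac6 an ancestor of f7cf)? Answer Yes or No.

Yes

A fast-forward from fac6 to f7cf is possible iff fac6 is an ancestor of f7cf.
Ancestors of f7cf: {23f6, 649d, b86e, e782, edb5, f7cf, fac6}.
fac6 is among them, so fast-forward is possible.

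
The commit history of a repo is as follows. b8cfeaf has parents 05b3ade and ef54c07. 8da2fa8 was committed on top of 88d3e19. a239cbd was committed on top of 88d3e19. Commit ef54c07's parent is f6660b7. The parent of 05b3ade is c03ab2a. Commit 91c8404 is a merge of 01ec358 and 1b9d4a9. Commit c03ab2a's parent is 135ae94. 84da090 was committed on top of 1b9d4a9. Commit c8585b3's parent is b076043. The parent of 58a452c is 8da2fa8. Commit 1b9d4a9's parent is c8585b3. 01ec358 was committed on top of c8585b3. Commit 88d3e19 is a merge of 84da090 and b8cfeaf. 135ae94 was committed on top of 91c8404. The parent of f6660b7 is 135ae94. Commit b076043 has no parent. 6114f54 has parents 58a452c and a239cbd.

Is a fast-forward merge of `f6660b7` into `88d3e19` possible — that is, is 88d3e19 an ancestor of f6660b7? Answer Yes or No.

A fast-forward from 88d3e19 to f6660b7 is possible iff 88d3e19 is an ancestor of f6660b7.
Ancestors of f6660b7: {01ec358, 135ae94, 1b9d4a9, 91c8404, b076043, c8585b3, f6660b7}.
88d3e19 is not among them, so fast-forward is not possible.

No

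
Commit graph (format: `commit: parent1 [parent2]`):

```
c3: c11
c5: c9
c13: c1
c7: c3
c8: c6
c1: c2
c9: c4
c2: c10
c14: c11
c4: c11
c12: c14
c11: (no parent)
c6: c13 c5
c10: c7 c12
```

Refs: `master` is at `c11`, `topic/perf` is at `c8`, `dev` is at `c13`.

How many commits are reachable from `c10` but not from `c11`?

5

Reachable from c10: {c10, c11, c12, c14, c3, c7}.
Reachable from c11: {c11}.
In c10's history but not c11's: {c10, c12, c14, c3, c7} — 5 commits.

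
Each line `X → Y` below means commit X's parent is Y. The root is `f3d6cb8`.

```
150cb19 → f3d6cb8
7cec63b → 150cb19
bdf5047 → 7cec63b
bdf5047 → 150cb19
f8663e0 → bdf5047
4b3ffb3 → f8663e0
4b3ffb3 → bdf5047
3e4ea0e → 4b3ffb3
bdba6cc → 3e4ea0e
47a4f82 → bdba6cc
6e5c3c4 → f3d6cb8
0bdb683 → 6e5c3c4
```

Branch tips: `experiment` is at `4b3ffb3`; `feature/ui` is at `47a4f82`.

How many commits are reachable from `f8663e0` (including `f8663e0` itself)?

Walking parent pointers from f8663e0: reachable set = {150cb19, 7cec63b, bdf5047, f3d6cb8, f8663e0}.
That is 5 commits.

5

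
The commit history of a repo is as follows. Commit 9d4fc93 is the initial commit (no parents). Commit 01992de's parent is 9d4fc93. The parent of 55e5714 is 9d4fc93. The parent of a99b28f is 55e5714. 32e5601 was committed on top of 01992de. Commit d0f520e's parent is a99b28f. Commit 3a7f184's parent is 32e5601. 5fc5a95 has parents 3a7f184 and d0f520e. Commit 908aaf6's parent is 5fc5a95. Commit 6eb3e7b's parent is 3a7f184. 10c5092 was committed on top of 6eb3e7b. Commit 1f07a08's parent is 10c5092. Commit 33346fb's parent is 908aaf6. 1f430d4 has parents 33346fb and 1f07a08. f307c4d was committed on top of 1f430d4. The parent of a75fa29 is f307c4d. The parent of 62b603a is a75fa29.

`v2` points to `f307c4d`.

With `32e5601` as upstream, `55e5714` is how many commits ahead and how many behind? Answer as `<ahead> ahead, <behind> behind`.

Reachable from 55e5714: {55e5714, 9d4fc93}.
Reachable from 32e5601: {01992de, 32e5601, 9d4fc93}.
Only in 55e5714's history (ahead): {55e5714} — 1.
Only in 32e5601's history (behind): {01992de, 32e5601} — 2.

1 ahead, 2 behind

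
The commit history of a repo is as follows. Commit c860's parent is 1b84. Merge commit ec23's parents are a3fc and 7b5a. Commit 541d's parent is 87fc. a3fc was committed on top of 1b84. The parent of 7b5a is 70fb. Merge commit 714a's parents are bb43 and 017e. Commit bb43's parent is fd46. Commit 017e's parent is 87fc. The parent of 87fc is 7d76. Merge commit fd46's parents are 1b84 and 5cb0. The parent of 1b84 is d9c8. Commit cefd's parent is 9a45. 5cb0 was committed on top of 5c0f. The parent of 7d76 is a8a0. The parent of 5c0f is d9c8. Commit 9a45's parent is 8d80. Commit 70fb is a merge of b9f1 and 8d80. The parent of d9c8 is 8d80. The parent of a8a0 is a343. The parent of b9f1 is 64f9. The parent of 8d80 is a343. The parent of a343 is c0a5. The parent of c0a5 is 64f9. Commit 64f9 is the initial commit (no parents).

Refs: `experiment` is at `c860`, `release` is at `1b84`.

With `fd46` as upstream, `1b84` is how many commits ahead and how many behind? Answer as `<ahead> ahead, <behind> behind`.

Reachable from 1b84: {1b84, 64f9, 8d80, a343, c0a5, d9c8}.
Reachable from fd46: {1b84, 5c0f, 5cb0, 64f9, 8d80, a343, c0a5, d9c8, fd46}.
Only in 1b84's history (ahead): {} — 0.
Only in fd46's history (behind): {5c0f, 5cb0, fd46} — 3.

0 ahead, 3 behind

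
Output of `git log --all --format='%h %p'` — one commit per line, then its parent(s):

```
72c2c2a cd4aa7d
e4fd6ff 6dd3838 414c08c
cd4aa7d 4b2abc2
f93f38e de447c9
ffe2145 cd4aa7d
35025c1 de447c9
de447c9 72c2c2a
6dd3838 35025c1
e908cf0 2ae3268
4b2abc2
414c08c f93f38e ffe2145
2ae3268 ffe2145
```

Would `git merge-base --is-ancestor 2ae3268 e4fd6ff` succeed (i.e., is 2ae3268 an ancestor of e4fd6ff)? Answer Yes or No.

Ancestors of e4fd6ff: {35025c1, 414c08c, 4b2abc2, 6dd3838, 72c2c2a, cd4aa7d, de447c9, e4fd6ff, f93f38e, ffe2145}.
2ae3268 is not in that set, so it is not an ancestor of e4fd6ff.

No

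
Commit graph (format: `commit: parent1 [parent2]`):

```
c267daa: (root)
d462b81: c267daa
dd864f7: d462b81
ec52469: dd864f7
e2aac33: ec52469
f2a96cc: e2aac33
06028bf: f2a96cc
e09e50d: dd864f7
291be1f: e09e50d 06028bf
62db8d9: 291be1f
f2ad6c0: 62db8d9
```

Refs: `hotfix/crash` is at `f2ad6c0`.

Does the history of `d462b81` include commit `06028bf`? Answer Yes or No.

No

Ancestors of d462b81: {c267daa, d462b81}.
06028bf is not in that set, so it is not an ancestor of d462b81.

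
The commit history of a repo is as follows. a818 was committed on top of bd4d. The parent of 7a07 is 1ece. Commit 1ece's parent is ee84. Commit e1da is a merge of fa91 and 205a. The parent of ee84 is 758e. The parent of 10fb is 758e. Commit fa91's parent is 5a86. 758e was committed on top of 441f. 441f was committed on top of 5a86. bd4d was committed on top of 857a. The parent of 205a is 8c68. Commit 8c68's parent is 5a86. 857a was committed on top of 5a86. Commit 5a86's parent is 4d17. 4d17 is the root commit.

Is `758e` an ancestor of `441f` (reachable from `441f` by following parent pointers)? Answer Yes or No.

Ancestors of 441f: {441f, 4d17, 5a86}.
758e is not in that set, so it is not an ancestor of 441f.

No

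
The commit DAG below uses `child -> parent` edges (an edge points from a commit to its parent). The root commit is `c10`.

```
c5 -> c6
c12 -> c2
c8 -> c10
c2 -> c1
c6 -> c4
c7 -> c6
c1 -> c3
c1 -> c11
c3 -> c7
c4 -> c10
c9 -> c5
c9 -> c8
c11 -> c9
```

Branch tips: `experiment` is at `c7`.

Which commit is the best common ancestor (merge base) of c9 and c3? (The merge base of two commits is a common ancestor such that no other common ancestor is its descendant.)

c6

Ancestors of c9: {c10, c4, c5, c6, c8, c9}.
Ancestors of c3: {c10, c3, c4, c6, c7}.
Common ancestors: {c10, c4, c6}.
Among these, c6 is not an ancestor of any other common ancestor — it is the merge base.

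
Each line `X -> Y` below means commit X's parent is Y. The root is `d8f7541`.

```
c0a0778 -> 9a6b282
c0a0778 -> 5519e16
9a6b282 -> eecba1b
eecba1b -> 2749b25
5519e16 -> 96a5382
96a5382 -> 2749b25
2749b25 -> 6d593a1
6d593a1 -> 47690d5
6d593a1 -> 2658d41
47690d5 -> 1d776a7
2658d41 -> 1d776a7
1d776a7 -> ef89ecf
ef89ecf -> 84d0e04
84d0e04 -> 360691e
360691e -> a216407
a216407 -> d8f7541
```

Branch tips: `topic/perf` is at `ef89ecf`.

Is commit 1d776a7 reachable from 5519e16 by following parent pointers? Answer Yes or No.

Yes

Ancestors of 5519e16 (commits reachable by following parents): {1d776a7, 2658d41, 2749b25, 360691e, 47690d5, 5519e16, 6d593a1, 84d0e04, 96a5382, a216407, d8f7541, ef89ecf}.
1d776a7 is in that set, so it is an ancestor of 5519e16.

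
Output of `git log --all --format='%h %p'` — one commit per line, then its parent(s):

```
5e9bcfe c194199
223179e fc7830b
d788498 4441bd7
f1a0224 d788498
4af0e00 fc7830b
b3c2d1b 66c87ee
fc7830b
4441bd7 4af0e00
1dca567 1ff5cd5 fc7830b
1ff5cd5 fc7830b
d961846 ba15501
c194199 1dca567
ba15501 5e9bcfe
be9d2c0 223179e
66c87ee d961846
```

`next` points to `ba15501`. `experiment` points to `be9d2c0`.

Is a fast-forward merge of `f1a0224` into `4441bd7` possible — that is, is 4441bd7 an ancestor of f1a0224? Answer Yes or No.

Yes

A fast-forward from 4441bd7 to f1a0224 is possible iff 4441bd7 is an ancestor of f1a0224.
Ancestors of f1a0224: {4441bd7, 4af0e00, d788498, f1a0224, fc7830b}.
4441bd7 is among them, so fast-forward is possible.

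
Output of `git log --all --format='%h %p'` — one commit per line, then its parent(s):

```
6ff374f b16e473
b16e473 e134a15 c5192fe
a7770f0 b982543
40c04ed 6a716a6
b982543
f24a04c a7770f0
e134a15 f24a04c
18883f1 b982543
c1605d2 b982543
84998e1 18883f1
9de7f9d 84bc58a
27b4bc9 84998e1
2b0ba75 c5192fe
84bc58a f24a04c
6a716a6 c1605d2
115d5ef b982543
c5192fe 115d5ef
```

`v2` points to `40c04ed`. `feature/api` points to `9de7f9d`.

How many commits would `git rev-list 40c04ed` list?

4

Walking parent pointers from 40c04ed: reachable set = {40c04ed, 6a716a6, b982543, c1605d2}.
That is 4 commits.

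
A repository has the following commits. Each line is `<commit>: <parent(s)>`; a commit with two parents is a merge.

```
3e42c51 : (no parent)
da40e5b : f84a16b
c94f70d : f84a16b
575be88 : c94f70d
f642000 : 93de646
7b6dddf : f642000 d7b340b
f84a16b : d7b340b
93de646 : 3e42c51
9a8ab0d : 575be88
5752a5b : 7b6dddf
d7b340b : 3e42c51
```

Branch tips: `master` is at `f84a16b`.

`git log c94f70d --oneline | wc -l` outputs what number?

4

Walking parent pointers from c94f70d: reachable set = {3e42c51, c94f70d, d7b340b, f84a16b}.
That is 4 commits.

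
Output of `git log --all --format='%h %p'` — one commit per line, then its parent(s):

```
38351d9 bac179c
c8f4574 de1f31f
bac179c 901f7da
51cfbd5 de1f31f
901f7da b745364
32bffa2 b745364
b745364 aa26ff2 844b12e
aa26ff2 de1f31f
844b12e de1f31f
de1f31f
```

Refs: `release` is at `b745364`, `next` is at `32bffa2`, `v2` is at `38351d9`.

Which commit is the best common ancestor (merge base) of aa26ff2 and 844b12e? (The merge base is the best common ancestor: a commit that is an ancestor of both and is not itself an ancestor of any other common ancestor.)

de1f31f

Ancestors of aa26ff2: {aa26ff2, de1f31f}.
Ancestors of 844b12e: {844b12e, de1f31f}.
Common ancestors: {de1f31f}.
The only common ancestor is de1f31f, so it is the merge base.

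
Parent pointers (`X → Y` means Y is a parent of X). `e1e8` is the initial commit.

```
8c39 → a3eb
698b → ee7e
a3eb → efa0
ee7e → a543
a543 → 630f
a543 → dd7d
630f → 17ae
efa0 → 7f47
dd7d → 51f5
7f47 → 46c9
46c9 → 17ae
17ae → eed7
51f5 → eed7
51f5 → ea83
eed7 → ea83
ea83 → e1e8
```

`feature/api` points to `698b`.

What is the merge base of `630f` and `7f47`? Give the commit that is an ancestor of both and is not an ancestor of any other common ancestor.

Ancestors of 630f: {17ae, 630f, e1e8, ea83, eed7}.
Ancestors of 7f47: {17ae, 46c9, 7f47, e1e8, ea83, eed7}.
Common ancestors: {17ae, e1e8, ea83, eed7}.
Among these, 17ae is not an ancestor of any other common ancestor — it is the merge base.

17ae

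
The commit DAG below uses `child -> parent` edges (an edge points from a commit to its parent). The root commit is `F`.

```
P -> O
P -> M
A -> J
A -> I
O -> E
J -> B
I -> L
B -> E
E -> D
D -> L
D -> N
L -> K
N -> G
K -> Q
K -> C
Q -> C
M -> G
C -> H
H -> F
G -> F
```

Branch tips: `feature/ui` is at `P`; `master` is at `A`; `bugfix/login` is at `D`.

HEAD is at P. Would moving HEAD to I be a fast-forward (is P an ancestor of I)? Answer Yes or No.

No

A fast-forward from P to I is possible iff P is an ancestor of I.
Ancestors of I: {C, F, H, I, K, L, Q}.
P is not among them, so fast-forward is not possible.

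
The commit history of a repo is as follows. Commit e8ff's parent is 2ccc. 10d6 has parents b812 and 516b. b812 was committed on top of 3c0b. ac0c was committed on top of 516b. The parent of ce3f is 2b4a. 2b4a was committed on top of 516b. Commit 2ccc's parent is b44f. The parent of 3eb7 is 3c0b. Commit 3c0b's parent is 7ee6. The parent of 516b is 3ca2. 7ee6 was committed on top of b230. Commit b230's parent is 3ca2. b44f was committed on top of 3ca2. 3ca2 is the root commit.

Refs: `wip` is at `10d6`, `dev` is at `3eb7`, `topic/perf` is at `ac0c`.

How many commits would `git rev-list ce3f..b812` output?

Reachable from b812: {3c0b, 3ca2, 7ee6, b230, b812}.
Reachable from ce3f: {2b4a, 3ca2, 516b, ce3f}.
In b812's history but not ce3f's: {3c0b, 7ee6, b230, b812} — 4 commits.

4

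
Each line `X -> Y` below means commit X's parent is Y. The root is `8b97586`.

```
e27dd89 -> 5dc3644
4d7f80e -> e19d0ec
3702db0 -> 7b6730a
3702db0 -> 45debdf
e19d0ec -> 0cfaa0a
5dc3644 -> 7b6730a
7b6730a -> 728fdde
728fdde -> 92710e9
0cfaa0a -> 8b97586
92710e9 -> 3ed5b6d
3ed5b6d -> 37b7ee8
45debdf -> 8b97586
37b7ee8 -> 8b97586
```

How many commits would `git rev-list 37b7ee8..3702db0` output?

Reachable from 3702db0: {3702db0, 37b7ee8, 3ed5b6d, 45debdf, 728fdde, 7b6730a, 8b97586, 92710e9}.
Reachable from 37b7ee8: {37b7ee8, 8b97586}.
In 3702db0's history but not 37b7ee8's: {3702db0, 3ed5b6d, 45debdf, 728fdde, 7b6730a, 92710e9} — 6 commits.

6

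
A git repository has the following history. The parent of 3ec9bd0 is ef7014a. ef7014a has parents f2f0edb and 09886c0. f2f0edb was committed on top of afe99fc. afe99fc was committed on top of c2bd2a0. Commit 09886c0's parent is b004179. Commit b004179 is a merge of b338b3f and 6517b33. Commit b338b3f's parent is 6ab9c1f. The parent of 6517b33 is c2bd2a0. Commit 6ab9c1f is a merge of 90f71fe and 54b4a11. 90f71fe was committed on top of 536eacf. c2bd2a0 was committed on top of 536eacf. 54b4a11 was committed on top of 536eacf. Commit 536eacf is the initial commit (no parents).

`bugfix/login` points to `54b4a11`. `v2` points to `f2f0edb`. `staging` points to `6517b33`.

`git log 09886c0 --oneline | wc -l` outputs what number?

Walking parent pointers from 09886c0: reachable set = {09886c0, 536eacf, 54b4a11, 6517b33, 6ab9c1f, 90f71fe, b004179, b338b3f, c2bd2a0}.
That is 9 commits.

9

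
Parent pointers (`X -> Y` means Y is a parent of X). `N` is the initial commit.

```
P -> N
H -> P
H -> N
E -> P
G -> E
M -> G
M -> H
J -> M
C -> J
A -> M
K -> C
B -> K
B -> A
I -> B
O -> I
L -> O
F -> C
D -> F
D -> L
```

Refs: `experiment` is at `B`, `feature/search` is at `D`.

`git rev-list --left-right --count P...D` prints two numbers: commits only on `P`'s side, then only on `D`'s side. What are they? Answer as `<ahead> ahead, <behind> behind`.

0 ahead, 14 behind

Reachable from P: {N, P}.
Reachable from D: {A, B, C, D, E, F, G, H, I, J, K, L, M, N, O, P}.
Only in P's history (ahead): {} — 0.
Only in D's history (behind): {A, B, C, D, E, F, G, H, I, J, K, L, M, O} — 14.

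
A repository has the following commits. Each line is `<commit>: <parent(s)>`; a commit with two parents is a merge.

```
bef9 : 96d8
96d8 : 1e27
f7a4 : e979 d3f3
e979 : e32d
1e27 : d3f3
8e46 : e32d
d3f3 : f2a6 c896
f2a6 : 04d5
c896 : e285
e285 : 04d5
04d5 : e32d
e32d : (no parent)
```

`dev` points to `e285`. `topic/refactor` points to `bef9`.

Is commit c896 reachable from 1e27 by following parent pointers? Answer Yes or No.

Yes

Ancestors of 1e27 (commits reachable by following parents): {04d5, 1e27, c896, d3f3, e285, e32d, f2a6}.
c896 is in that set, so it is an ancestor of 1e27.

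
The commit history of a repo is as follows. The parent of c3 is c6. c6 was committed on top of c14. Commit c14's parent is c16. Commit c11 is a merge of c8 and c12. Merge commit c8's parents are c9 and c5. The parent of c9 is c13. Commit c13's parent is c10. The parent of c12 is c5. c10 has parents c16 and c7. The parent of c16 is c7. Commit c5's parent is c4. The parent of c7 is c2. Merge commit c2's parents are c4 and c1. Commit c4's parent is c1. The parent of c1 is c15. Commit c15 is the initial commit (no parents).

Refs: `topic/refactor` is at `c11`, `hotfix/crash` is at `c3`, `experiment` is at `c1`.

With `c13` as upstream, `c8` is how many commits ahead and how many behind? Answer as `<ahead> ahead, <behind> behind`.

Reachable from c8: {c1, c10, c13, c15, c16, c2, c4, c5, c7, c8, c9}.
Reachable from c13: {c1, c10, c13, c15, c16, c2, c4, c7}.
Only in c8's history (ahead): {c5, c8, c9} — 3.
Only in c13's history (behind): {} — 0.

3 ahead, 0 behind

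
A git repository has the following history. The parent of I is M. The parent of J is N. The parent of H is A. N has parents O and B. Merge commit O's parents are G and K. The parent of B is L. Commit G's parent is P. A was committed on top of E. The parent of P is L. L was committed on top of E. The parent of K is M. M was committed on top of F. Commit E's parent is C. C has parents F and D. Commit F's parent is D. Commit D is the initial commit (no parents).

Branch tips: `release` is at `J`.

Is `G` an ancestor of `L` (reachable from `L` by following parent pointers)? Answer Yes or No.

No

Ancestors of L: {C, D, E, F, L}.
G is not in that set, so it is not an ancestor of L.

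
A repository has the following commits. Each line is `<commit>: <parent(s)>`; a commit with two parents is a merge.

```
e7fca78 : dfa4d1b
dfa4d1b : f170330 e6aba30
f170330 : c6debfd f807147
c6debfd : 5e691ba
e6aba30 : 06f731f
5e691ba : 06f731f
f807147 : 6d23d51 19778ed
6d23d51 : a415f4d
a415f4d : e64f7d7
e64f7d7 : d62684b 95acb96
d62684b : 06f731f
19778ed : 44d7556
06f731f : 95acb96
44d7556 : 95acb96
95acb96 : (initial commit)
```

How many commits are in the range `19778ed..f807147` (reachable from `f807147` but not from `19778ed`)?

Reachable from f807147: {06f731f, 19778ed, 44d7556, 6d23d51, 95acb96, a415f4d, d62684b, e64f7d7, f807147}.
Reachable from 19778ed: {19778ed, 44d7556, 95acb96}.
In f807147's history but not 19778ed's: {06f731f, 6d23d51, a415f4d, d62684b, e64f7d7, f807147} — 6 commits.

6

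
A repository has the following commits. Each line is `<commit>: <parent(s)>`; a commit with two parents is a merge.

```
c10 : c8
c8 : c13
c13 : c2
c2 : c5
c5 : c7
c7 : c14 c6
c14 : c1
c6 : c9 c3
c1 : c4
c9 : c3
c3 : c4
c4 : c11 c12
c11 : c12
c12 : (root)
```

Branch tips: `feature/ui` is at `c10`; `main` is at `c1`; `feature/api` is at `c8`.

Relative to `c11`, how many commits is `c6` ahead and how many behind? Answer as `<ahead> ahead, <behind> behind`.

Reachable from c6: {c11, c12, c3, c4, c6, c9}.
Reachable from c11: {c11, c12}.
Only in c6's history (ahead): {c3, c4, c6, c9} — 4.
Only in c11's history (behind): {} — 0.

4 ahead, 0 behind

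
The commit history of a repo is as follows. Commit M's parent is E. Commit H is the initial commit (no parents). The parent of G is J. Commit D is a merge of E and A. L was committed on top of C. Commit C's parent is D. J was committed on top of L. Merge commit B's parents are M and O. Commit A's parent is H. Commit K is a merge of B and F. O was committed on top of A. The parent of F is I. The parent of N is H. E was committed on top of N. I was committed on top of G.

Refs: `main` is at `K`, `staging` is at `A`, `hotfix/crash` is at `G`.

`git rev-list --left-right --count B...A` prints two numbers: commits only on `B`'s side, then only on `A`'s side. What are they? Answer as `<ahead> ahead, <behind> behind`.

5 ahead, 0 behind

Reachable from B: {A, B, E, H, M, N, O}.
Reachable from A: {A, H}.
Only in B's history (ahead): {B, E, M, N, O} — 5.
Only in A's history (behind): {} — 0.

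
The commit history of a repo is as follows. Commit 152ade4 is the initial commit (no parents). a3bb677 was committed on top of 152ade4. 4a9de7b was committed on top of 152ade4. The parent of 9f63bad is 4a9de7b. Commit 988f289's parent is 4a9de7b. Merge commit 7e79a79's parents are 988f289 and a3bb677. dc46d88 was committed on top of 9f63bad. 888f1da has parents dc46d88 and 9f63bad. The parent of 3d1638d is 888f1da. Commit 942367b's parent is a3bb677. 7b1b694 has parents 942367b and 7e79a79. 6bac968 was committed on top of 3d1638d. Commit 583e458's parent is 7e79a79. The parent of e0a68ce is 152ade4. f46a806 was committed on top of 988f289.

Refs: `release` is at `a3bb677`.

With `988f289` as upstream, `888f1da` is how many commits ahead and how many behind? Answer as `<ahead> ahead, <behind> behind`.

Reachable from 888f1da: {152ade4, 4a9de7b, 888f1da, 9f63bad, dc46d88}.
Reachable from 988f289: {152ade4, 4a9de7b, 988f289}.
Only in 888f1da's history (ahead): {888f1da, 9f63bad, dc46d88} — 3.
Only in 988f289's history (behind): {988f289} — 1.

3 ahead, 1 behind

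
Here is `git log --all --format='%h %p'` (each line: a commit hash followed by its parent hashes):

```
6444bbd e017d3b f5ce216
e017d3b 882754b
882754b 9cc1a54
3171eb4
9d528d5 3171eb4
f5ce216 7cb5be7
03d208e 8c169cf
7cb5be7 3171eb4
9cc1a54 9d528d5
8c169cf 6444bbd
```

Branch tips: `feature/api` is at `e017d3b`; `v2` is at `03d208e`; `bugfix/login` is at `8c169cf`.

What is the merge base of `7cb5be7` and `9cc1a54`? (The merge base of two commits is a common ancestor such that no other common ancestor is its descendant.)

3171eb4

Ancestors of 7cb5be7: {3171eb4, 7cb5be7}.
Ancestors of 9cc1a54: {3171eb4, 9cc1a54, 9d528d5}.
Common ancestors: {3171eb4}.
The only common ancestor is 3171eb4, so it is the merge base.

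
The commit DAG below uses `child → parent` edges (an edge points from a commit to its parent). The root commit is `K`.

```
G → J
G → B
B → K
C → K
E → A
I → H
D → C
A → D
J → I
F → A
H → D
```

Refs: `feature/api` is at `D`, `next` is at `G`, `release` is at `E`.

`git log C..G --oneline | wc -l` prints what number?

6

Reachable from G: {B, C, D, G, H, I, J, K}.
Reachable from C: {C, K}.
In G's history but not C's: {B, D, G, H, I, J} — 6 commits.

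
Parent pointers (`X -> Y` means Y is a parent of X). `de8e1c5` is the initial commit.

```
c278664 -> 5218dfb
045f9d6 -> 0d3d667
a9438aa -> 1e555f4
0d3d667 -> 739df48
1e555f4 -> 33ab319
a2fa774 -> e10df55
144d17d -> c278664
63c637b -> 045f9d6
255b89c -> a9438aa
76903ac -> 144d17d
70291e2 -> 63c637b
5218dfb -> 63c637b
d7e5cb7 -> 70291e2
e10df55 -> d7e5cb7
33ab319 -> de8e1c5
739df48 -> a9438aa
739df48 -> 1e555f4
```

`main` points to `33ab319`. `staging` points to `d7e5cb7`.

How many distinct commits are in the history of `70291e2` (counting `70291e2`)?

9

Walking parent pointers from 70291e2: reachable set = {045f9d6, 0d3d667, 1e555f4, 33ab319, 63c637b, 70291e2, 739df48, a9438aa, de8e1c5}.
That is 9 commits.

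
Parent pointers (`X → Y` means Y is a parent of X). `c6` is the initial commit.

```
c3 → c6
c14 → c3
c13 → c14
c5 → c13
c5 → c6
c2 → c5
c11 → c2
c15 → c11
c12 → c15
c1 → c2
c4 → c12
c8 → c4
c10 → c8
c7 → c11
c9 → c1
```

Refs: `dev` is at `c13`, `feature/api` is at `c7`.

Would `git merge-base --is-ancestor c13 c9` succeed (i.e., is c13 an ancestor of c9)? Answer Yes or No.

Ancestors of c9 (commits reachable by following parents): {c1, c13, c14, c2, c3, c5, c6, c9}.
c13 is in that set, so it is an ancestor of c9.

Yes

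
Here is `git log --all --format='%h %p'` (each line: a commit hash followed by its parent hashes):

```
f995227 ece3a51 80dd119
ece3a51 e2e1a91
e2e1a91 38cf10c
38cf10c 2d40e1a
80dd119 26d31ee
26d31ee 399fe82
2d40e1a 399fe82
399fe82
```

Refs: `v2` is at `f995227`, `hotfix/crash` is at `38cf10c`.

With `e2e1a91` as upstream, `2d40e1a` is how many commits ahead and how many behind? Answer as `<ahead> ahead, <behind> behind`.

0 ahead, 2 behind

Reachable from 2d40e1a: {2d40e1a, 399fe82}.
Reachable from e2e1a91: {2d40e1a, 38cf10c, 399fe82, e2e1a91}.
Only in 2d40e1a's history (ahead): {} — 0.
Only in e2e1a91's history (behind): {38cf10c, e2e1a91} — 2.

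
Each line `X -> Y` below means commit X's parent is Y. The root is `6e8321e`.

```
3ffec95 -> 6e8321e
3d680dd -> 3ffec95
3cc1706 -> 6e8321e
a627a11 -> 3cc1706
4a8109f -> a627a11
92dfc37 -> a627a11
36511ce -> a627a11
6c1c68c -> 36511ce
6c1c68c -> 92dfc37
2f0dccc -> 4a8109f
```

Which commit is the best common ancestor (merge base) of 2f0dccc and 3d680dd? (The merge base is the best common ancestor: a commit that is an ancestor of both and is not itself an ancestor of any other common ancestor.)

Ancestors of 2f0dccc: {2f0dccc, 3cc1706, 4a8109f, 6e8321e, a627a11}.
Ancestors of 3d680dd: {3d680dd, 3ffec95, 6e8321e}.
Common ancestors: {6e8321e}.
The only common ancestor is 6e8321e, so it is the merge base.

6e8321e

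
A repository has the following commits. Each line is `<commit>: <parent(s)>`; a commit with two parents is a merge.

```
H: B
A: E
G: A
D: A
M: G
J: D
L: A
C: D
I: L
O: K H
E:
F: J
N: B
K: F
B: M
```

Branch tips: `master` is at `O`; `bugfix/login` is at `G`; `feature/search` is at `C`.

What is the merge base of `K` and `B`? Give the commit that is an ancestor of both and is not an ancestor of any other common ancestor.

A

Ancestors of K: {A, D, E, F, J, K}.
Ancestors of B: {A, B, E, G, M}.
Common ancestors: {A, E}.
Among these, A is not an ancestor of any other common ancestor — it is the merge base.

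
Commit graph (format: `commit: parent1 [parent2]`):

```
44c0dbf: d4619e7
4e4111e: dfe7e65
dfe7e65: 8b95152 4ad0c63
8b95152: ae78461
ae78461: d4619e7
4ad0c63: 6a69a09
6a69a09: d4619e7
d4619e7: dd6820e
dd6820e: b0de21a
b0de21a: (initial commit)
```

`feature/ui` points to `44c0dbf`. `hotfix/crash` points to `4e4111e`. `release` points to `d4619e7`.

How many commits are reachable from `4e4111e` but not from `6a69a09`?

Reachable from 4e4111e: {4ad0c63, 4e4111e, 6a69a09, 8b95152, ae78461, b0de21a, d4619e7, dd6820e, dfe7e65}.
Reachable from 6a69a09: {6a69a09, b0de21a, d4619e7, dd6820e}.
In 4e4111e's history but not 6a69a09's: {4ad0c63, 4e4111e, 8b95152, ae78461, dfe7e65} — 5 commits.

5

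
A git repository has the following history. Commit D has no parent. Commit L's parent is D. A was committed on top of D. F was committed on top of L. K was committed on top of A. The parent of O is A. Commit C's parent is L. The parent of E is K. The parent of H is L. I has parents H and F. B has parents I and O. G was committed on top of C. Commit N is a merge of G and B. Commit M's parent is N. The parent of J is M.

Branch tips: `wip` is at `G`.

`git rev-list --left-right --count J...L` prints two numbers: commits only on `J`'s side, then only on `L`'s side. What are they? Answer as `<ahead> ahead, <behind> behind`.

11 ahead, 0 behind

Reachable from J: {A, B, C, D, F, G, H, I, J, L, M, N, O}.
Reachable from L: {D, L}.
Only in J's history (ahead): {A, B, C, F, G, H, I, J, M, N, O} — 11.
Only in L's history (behind): {} — 0.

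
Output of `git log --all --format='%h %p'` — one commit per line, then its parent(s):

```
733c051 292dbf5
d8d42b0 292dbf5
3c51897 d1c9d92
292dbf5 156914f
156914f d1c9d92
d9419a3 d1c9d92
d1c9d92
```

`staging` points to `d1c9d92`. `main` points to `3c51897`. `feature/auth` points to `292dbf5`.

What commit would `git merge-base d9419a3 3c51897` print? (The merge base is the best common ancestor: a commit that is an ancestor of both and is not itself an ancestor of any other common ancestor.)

d1c9d92

Ancestors of d9419a3: {d1c9d92, d9419a3}.
Ancestors of 3c51897: {3c51897, d1c9d92}.
Common ancestors: {d1c9d92}.
The only common ancestor is d1c9d92, so it is the merge base.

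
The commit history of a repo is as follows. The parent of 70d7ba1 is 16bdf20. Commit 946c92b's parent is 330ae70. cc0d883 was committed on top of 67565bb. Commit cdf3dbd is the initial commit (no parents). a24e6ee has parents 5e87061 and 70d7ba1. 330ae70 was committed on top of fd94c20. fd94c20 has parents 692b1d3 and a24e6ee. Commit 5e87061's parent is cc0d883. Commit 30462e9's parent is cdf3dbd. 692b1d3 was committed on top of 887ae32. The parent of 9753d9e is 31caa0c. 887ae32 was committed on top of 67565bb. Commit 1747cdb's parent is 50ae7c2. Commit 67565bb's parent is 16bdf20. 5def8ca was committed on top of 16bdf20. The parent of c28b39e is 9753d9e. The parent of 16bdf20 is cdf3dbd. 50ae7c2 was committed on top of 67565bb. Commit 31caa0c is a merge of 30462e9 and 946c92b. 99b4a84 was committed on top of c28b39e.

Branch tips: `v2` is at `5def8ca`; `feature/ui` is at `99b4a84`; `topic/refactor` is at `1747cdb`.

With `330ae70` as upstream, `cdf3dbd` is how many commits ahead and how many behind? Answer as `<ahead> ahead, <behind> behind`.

Reachable from cdf3dbd: {cdf3dbd}.
Reachable from 330ae70: {16bdf20, 330ae70, 5e87061, 67565bb, 692b1d3, 70d7ba1, 887ae32, a24e6ee, cc0d883, cdf3dbd, fd94c20}.
Only in cdf3dbd's history (ahead): {} — 0.
Only in 330ae70's history (behind): {16bdf20, 330ae70, 5e87061, 67565bb, 692b1d3, 70d7ba1, 887ae32, a24e6ee, cc0d883, fd94c20} — 10.

0 ahead, 10 behind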